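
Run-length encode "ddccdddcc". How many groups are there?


Input: ddccdddcc
Scanning for consecutive runs:
  Group 1: 'd' x 2 (positions 0-1)
  Group 2: 'c' x 2 (positions 2-3)
  Group 3: 'd' x 3 (positions 4-6)
  Group 4: 'c' x 2 (positions 7-8)
Total groups: 4

4


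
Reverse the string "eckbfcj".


Input: eckbfcj
Reading characters right to left:
  Position 6: 'j'
  Position 5: 'c'
  Position 4: 'f'
  Position 3: 'b'
  Position 2: 'k'
  Position 1: 'c'
  Position 0: 'e'
Reversed: jcfbkce

jcfbkce


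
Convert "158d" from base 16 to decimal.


Input: "158d" in base 16
Positional expansion:
  Digit '1' (value 1) x 16^3 = 4096
  Digit '5' (value 5) x 16^2 = 1280
  Digit '8' (value 8) x 16^1 = 128
  Digit 'd' (value 13) x 16^0 = 13
Sum = 5517

5517


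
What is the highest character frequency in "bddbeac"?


Input: bddbeac
Character counts:
  'a': 1
  'b': 2
  'c': 1
  'd': 2
  'e': 1
Maximum frequency: 2

2


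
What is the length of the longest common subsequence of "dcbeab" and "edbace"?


LCS of "dcbeab" and "edbace"
DP table:
           e    d    b    a    c    e
      0    0    0    0    0    0    0
  d   0    0    1    1    1    1    1
  c   0    0    1    1    1    2    2
  b   0    0    1    2    2    2    2
  e   0    1    1    2    2    2    3
  a   0    1    1    2    3    3    3
  b   0    1    1    2    3    3    3
LCS length = dp[6][6] = 3

3


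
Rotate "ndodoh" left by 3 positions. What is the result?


Input: "ndodoh", rotate left by 3
First 3 characters: "ndo"
Remaining characters: "doh"
Concatenate remaining + first: "doh" + "ndo" = "dohndo"

dohndo


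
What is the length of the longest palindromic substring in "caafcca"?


Input: "caafcca"
Checking substrings for palindromes:
  [1:3] "aa" (len 2) => palindrome
  [4:6] "cc" (len 2) => palindrome
Longest palindromic substring: "aa" with length 2

2


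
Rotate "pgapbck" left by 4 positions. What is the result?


Input: "pgapbck", rotate left by 4
First 4 characters: "pgap"
Remaining characters: "bck"
Concatenate remaining + first: "bck" + "pgap" = "bckpgap"

bckpgap


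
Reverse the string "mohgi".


Input: mohgi
Reading characters right to left:
  Position 4: 'i'
  Position 3: 'g'
  Position 2: 'h'
  Position 1: 'o'
  Position 0: 'm'
Reversed: ighom

ighom


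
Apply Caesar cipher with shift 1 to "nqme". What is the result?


Caesar cipher: shift "nqme" by 1
  'n' (pos 13) + 1 = pos 14 = 'o'
  'q' (pos 16) + 1 = pos 17 = 'r'
  'm' (pos 12) + 1 = pos 13 = 'n'
  'e' (pos 4) + 1 = pos 5 = 'f'
Result: ornf

ornf


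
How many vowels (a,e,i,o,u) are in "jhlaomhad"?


Input: jhlaomhad
Checking each character:
  'j' at position 0: consonant
  'h' at position 1: consonant
  'l' at position 2: consonant
  'a' at position 3: vowel (running total: 1)
  'o' at position 4: vowel (running total: 2)
  'm' at position 5: consonant
  'h' at position 6: consonant
  'a' at position 7: vowel (running total: 3)
  'd' at position 8: consonant
Total vowels: 3

3


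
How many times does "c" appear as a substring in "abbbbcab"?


Searching for "c" in "abbbbcab"
Scanning each position:
  Position 0: "a" => no
  Position 1: "b" => no
  Position 2: "b" => no
  Position 3: "b" => no
  Position 4: "b" => no
  Position 5: "c" => MATCH
  Position 6: "a" => no
  Position 7: "b" => no
Total occurrences: 1

1


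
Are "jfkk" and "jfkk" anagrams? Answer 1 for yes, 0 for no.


Strings: "jfkk", "jfkk"
Sorted first:  fjkk
Sorted second: fjkk
Sorted forms match => anagrams

1


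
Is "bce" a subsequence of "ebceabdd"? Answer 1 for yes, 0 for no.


Check if "bce" is a subsequence of "ebceabdd"
Greedy scan:
  Position 0 ('e'): no match needed
  Position 1 ('b'): matches sub[0] = 'b'
  Position 2 ('c'): matches sub[1] = 'c'
  Position 3 ('e'): matches sub[2] = 'e'
  Position 4 ('a'): no match needed
  Position 5 ('b'): no match needed
  Position 6 ('d'): no match needed
  Position 7 ('d'): no match needed
All 3 characters matched => is a subsequence

1


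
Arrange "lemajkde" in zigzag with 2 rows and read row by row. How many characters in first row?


Zigzag "lemajkde" into 2 rows:
Placing characters:
  'l' => row 0
  'e' => row 1
  'm' => row 0
  'a' => row 1
  'j' => row 0
  'k' => row 1
  'd' => row 0
  'e' => row 1
Rows:
  Row 0: "lmjd"
  Row 1: "eake"
First row length: 4

4


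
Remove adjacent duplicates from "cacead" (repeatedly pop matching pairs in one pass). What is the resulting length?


Input: cacead
Stack-based adjacent duplicate removal:
  Read 'c': push. Stack: c
  Read 'a': push. Stack: ca
  Read 'c': push. Stack: cac
  Read 'e': push. Stack: cace
  Read 'a': push. Stack: cacea
  Read 'd': push. Stack: cacead
Final stack: "cacead" (length 6)

6


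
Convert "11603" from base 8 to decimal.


Input: "11603" in base 8
Positional expansion:
  Digit '1' (value 1) x 8^4 = 4096
  Digit '1' (value 1) x 8^3 = 512
  Digit '6' (value 6) x 8^2 = 384
  Digit '0' (value 0) x 8^1 = 0
  Digit '3' (value 3) x 8^0 = 3
Sum = 4995

4995


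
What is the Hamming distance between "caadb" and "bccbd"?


Comparing "caadb" and "bccbd" position by position:
  Position 0: 'c' vs 'b' => differ
  Position 1: 'a' vs 'c' => differ
  Position 2: 'a' vs 'c' => differ
  Position 3: 'd' vs 'b' => differ
  Position 4: 'b' vs 'd' => differ
Total differences (Hamming distance): 5

5


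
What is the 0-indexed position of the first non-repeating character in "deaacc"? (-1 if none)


Input: deaacc
Character frequencies:
  'a': 2
  'c': 2
  'd': 1
  'e': 1
Scanning left to right for freq == 1:
  Position 0 ('d'): unique! => answer = 0

0


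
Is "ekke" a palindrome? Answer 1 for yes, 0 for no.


Input: ekke
Reversed: ekke
  Compare pos 0 ('e') with pos 3 ('e'): match
  Compare pos 1 ('k') with pos 2 ('k'): match
Result: palindrome

1


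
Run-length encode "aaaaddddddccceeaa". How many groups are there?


Input: aaaaddddddccceeaa
Scanning for consecutive runs:
  Group 1: 'a' x 4 (positions 0-3)
  Group 2: 'd' x 6 (positions 4-9)
  Group 3: 'c' x 3 (positions 10-12)
  Group 4: 'e' x 2 (positions 13-14)
  Group 5: 'a' x 2 (positions 15-16)
Total groups: 5

5


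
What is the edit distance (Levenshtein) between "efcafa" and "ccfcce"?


Computing edit distance: "efcafa" -> "ccfcce"
DP table:
           c    c    f    c    c    e
      0    1    2    3    4    5    6
  e   1    1    2    3    4    5    5
  f   2    2    2    2    3    4    5
  c   3    2    2    3    2    3    4
  a   4    3    3    3    3    3    4
  f   5    4    4    3    4    4    4
  a   6    5    5    4    4    5    5
Edit distance = dp[6][6] = 5

5


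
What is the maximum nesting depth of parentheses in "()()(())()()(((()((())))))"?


Input: "()()(())()()(((()((())))))"
Tracking depth:
  Position 0 '(': depth becomes 1
  Position 1 ')': depth becomes 0
  Position 2 '(': depth becomes 1
  Position 3 ')': depth becomes 0
  Position 4 '(': depth becomes 1
  Position 5 '(': depth becomes 2
  Position 6 ')': depth becomes 1
  Position 7 ')': depth becomes 0
  Position 8 '(': depth becomes 1
  Position 9 ')': depth becomes 0
  Position 10 '(': depth becomes 1
  Position 11 ')': depth becomes 0
  Position 12 '(': depth becomes 1
  Position 13 '(': depth becomes 2
  Position 14 '(': depth becomes 3
  Position 15 '(': depth becomes 4
  Position 16 ')': depth becomes 3
  Position 17 '(': depth becomes 4
  Position 18 '(': depth becomes 5
  Position 19 '(': depth becomes 6
  Position 20 ')': depth becomes 5
  Position 21 ')': depth becomes 4
  Position 22 ')': depth becomes 3
  Position 23 ')': depth becomes 2
  Position 24 ')': depth becomes 1
  Position 25 ')': depth becomes 0
Maximum depth reached: 6

6


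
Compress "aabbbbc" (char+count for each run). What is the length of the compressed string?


Input: aabbbbc
Runs:
  'a' x 2 => "a2"
  'b' x 4 => "b4"
  'c' x 1 => "c1"
Compressed: "a2b4c1"
Compressed length: 6

6


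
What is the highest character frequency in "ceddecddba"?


Input: ceddecddba
Character counts:
  'a': 1
  'b': 1
  'c': 2
  'd': 4
  'e': 2
Maximum frequency: 4

4


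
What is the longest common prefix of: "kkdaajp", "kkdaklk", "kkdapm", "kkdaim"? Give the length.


Words: kkdaajp, kkdaklk, kkdapm, kkdaim
  Position 0: all 'k' => match
  Position 1: all 'k' => match
  Position 2: all 'd' => match
  Position 3: all 'a' => match
  Position 4: ('a', 'k', 'p', 'i') => mismatch, stop
LCP = "kkda" (length 4)

4


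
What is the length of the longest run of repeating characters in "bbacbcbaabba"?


Input: "bbacbcbaabba"
Scanning for longest run:
  Position 1 ('b'): continues run of 'b', length=2
  Position 2 ('a'): new char, reset run to 1
  Position 3 ('c'): new char, reset run to 1
  Position 4 ('b'): new char, reset run to 1
  Position 5 ('c'): new char, reset run to 1
  Position 6 ('b'): new char, reset run to 1
  Position 7 ('a'): new char, reset run to 1
  Position 8 ('a'): continues run of 'a', length=2
  Position 9 ('b'): new char, reset run to 1
  Position 10 ('b'): continues run of 'b', length=2
  Position 11 ('a'): new char, reset run to 1
Longest run: 'b' with length 2

2


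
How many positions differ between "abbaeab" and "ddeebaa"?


Comparing "abbaeab" and "ddeebaa" position by position:
  Position 0: 'a' vs 'd' => DIFFER
  Position 1: 'b' vs 'd' => DIFFER
  Position 2: 'b' vs 'e' => DIFFER
  Position 3: 'a' vs 'e' => DIFFER
  Position 4: 'e' vs 'b' => DIFFER
  Position 5: 'a' vs 'a' => same
  Position 6: 'b' vs 'a' => DIFFER
Positions that differ: 6

6


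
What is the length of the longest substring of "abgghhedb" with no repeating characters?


Input: "abgghhedb"
Sliding window (track last position of each char):
  Position 0 ('a'): window [0,0] length 1 -- new best
  Position 1 ('b'): window [0,1] length 2 -- new best
  Position 2 ('g'): window [0,2] length 3 -- new best
  Position 3 ('g'): repeat (last at 2), move window start to 3
  Position 3 ('g'): window [3,3] length 1
  Position 4 ('h'): window [3,4] length 2
  Position 5 ('h'): repeat (last at 4), move window start to 5
  Position 5 ('h'): window [5,5] length 1
  Position 6 ('e'): window [5,6] length 2
  Position 7 ('d'): window [5,7] length 3
  Position 8 ('b'): window [5,8] length 4 -- new best
Longest substring with no repeats: "hedb" with length 4

4


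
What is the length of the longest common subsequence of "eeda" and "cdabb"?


LCS of "eeda" and "cdabb"
DP table:
           c    d    a    b    b
      0    0    0    0    0    0
  e   0    0    0    0    0    0
  e   0    0    0    0    0    0
  d   0    0    1    1    1    1
  a   0    0    1    2    2    2
LCS length = dp[4][5] = 2

2


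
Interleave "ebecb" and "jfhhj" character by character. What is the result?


Interleaving "ebecb" and "jfhhj":
  Position 0: 'e' from first, 'j' from second => "ej"
  Position 1: 'b' from first, 'f' from second => "bf"
  Position 2: 'e' from first, 'h' from second => "eh"
  Position 3: 'c' from first, 'h' from second => "ch"
  Position 4: 'b' from first, 'j' from second => "bj"
Result: ejbfehchbj

ejbfehchbj


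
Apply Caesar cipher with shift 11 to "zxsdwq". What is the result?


Caesar cipher: shift "zxsdwq" by 11
  'z' (pos 25) + 11 = pos 10 = 'k'
  'x' (pos 23) + 11 = pos 8 = 'i'
  's' (pos 18) + 11 = pos 3 = 'd'
  'd' (pos 3) + 11 = pos 14 = 'o'
  'w' (pos 22) + 11 = pos 7 = 'h'
  'q' (pos 16) + 11 = pos 1 = 'b'
Result: kidohb

kidohb


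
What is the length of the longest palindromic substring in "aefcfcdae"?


Input: "aefcfcdae"
Checking substrings for palindromes:
  [2:5] "fcf" (len 3) => palindrome
  [3:6] "cfc" (len 3) => palindrome
Longest palindromic substring: "fcf" with length 3

3


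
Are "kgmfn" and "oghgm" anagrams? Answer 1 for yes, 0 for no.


Strings: "kgmfn", "oghgm"
Sorted first:  fgkmn
Sorted second: gghmo
Differ at position 0: 'f' vs 'g' => not anagrams

0


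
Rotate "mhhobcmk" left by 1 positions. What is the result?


Input: "mhhobcmk", rotate left by 1
First 1 characters: "m"
Remaining characters: "hhobcmk"
Concatenate remaining + first: "hhobcmk" + "m" = "hhobcmkm"

hhobcmkm


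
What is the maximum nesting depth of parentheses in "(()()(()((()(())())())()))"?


Input: "(()()(()((()(())())())()))"
Tracking depth:
  Position 0 '(': depth becomes 1
  Position 1 '(': depth becomes 2
  Position 2 ')': depth becomes 1
  Position 3 '(': depth becomes 2
  Position 4 ')': depth becomes 1
  Position 5 '(': depth becomes 2
  Position 6 '(': depth becomes 3
  Position 7 ')': depth becomes 2
  Position 8 '(': depth becomes 3
  Position 9 '(': depth becomes 4
  Position 10 '(': depth becomes 5
  Position 11 ')': depth becomes 4
  Position 12 '(': depth becomes 5
  Position 13 '(': depth becomes 6
  Position 14 ')': depth becomes 5
  Position 15 ')': depth becomes 4
  Position 16 '(': depth becomes 5
  Position 17 ')': depth becomes 4
  Position 18 ')': depth becomes 3
  Position 19 '(': depth becomes 4
  Position 20 ')': depth becomes 3
  Position 21 ')': depth becomes 2
  Position 22 '(': depth becomes 3
  Position 23 ')': depth becomes 2
  Position 24 ')': depth becomes 1
  Position 25 ')': depth becomes 0
Maximum depth reached: 6

6


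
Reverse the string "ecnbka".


Input: ecnbka
Reading characters right to left:
  Position 5: 'a'
  Position 4: 'k'
  Position 3: 'b'
  Position 2: 'n'
  Position 1: 'c'
  Position 0: 'e'
Reversed: akbnce

akbnce


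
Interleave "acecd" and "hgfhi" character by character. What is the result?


Interleaving "acecd" and "hgfhi":
  Position 0: 'a' from first, 'h' from second => "ah"
  Position 1: 'c' from first, 'g' from second => "cg"
  Position 2: 'e' from first, 'f' from second => "ef"
  Position 3: 'c' from first, 'h' from second => "ch"
  Position 4: 'd' from first, 'i' from second => "di"
Result: ahcgefchdi

ahcgefchdi


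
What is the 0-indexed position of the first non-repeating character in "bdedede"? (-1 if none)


Input: bdedede
Character frequencies:
  'b': 1
  'd': 3
  'e': 3
Scanning left to right for freq == 1:
  Position 0 ('b'): unique! => answer = 0

0


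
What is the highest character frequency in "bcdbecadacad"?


Input: bcdbecadacad
Character counts:
  'a': 3
  'b': 2
  'c': 3
  'd': 3
  'e': 1
Maximum frequency: 3

3


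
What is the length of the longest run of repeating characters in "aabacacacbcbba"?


Input: "aabacacacbcbba"
Scanning for longest run:
  Position 1 ('a'): continues run of 'a', length=2
  Position 2 ('b'): new char, reset run to 1
  Position 3 ('a'): new char, reset run to 1
  Position 4 ('c'): new char, reset run to 1
  Position 5 ('a'): new char, reset run to 1
  Position 6 ('c'): new char, reset run to 1
  Position 7 ('a'): new char, reset run to 1
  Position 8 ('c'): new char, reset run to 1
  Position 9 ('b'): new char, reset run to 1
  Position 10 ('c'): new char, reset run to 1
  Position 11 ('b'): new char, reset run to 1
  Position 12 ('b'): continues run of 'b', length=2
  Position 13 ('a'): new char, reset run to 1
Longest run: 'a' with length 2

2


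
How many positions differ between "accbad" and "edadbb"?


Comparing "accbad" and "edadbb" position by position:
  Position 0: 'a' vs 'e' => DIFFER
  Position 1: 'c' vs 'd' => DIFFER
  Position 2: 'c' vs 'a' => DIFFER
  Position 3: 'b' vs 'd' => DIFFER
  Position 4: 'a' vs 'b' => DIFFER
  Position 5: 'd' vs 'b' => DIFFER
Positions that differ: 6

6


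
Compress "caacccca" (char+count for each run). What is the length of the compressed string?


Input: caacccca
Runs:
  'c' x 1 => "c1"
  'a' x 2 => "a2"
  'c' x 4 => "c4"
  'a' x 1 => "a1"
Compressed: "c1a2c4a1"
Compressed length: 8

8


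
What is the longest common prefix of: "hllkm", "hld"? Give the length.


Words: hllkm, hld
  Position 0: all 'h' => match
  Position 1: all 'l' => match
  Position 2: ('l', 'd') => mismatch, stop
LCP = "hl" (length 2)

2


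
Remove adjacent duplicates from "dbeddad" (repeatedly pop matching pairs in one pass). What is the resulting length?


Input: dbeddad
Stack-based adjacent duplicate removal:
  Read 'd': push. Stack: d
  Read 'b': push. Stack: db
  Read 'e': push. Stack: dbe
  Read 'd': push. Stack: dbed
  Read 'd': matches stack top 'd' => pop. Stack: dbe
  Read 'a': push. Stack: dbea
  Read 'd': push. Stack: dbead
Final stack: "dbead" (length 5)

5


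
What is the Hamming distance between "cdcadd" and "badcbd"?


Comparing "cdcadd" and "badcbd" position by position:
  Position 0: 'c' vs 'b' => differ
  Position 1: 'd' vs 'a' => differ
  Position 2: 'c' vs 'd' => differ
  Position 3: 'a' vs 'c' => differ
  Position 4: 'd' vs 'b' => differ
  Position 5: 'd' vs 'd' => same
Total differences (Hamming distance): 5

5


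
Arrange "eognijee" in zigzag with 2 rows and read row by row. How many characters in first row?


Zigzag "eognijee" into 2 rows:
Placing characters:
  'e' => row 0
  'o' => row 1
  'g' => row 0
  'n' => row 1
  'i' => row 0
  'j' => row 1
  'e' => row 0
  'e' => row 1
Rows:
  Row 0: "egie"
  Row 1: "onje"
First row length: 4

4


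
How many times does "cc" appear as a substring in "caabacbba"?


Searching for "cc" in "caabacbba"
Scanning each position:
  Position 0: "ca" => no
  Position 1: "aa" => no
  Position 2: "ab" => no
  Position 3: "ba" => no
  Position 4: "ac" => no
  Position 5: "cb" => no
  Position 6: "bb" => no
  Position 7: "ba" => no
Total occurrences: 0

0


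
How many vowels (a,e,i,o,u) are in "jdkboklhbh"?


Input: jdkboklhbh
Checking each character:
  'j' at position 0: consonant
  'd' at position 1: consonant
  'k' at position 2: consonant
  'b' at position 3: consonant
  'o' at position 4: vowel (running total: 1)
  'k' at position 5: consonant
  'l' at position 6: consonant
  'h' at position 7: consonant
  'b' at position 8: consonant
  'h' at position 9: consonant
Total vowels: 1

1


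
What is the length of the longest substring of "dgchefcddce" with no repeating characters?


Input: "dgchefcddce"
Sliding window (track last position of each char):
  Position 0 ('d'): window [0,0] length 1 -- new best
  Position 1 ('g'): window [0,1] length 2 -- new best
  Position 2 ('c'): window [0,2] length 3 -- new best
  Position 3 ('h'): window [0,3] length 4 -- new best
  Position 4 ('e'): window [0,4] length 5 -- new best
  Position 5 ('f'): window [0,5] length 6 -- new best
  Position 6 ('c'): repeat (last at 2), move window start to 3
  Position 6 ('c'): window [3,6] length 4
  Position 7 ('d'): window [3,7] length 5
  Position 8 ('d'): repeat (last at 7), move window start to 8
  Position 8 ('d'): window [8,8] length 1
  Position 9 ('c'): window [8,9] length 2
  Position 10 ('e'): window [8,10] length 3
Longest substring with no repeats: "dgchef" with length 6

6


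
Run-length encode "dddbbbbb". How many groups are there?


Input: dddbbbbb
Scanning for consecutive runs:
  Group 1: 'd' x 3 (positions 0-2)
  Group 2: 'b' x 5 (positions 3-7)
Total groups: 2

2


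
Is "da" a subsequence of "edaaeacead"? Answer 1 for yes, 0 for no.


Check if "da" is a subsequence of "edaaeacead"
Greedy scan:
  Position 0 ('e'): no match needed
  Position 1 ('d'): matches sub[0] = 'd'
  Position 2 ('a'): matches sub[1] = 'a'
  Position 3 ('a'): no match needed
  Position 4 ('e'): no match needed
  Position 5 ('a'): no match needed
  Position 6 ('c'): no match needed
  Position 7 ('e'): no match needed
  Position 8 ('a'): no match needed
  Position 9 ('d'): no match needed
All 2 characters matched => is a subsequence

1


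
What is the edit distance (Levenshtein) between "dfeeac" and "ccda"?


Computing edit distance: "dfeeac" -> "ccda"
DP table:
           c    c    d    a
      0    1    2    3    4
  d   1    1    2    2    3
  f   2    2    2    3    3
  e   3    3    3    3    4
  e   4    4    4    4    4
  a   5    5    5    5    4
  c   6    5    5    6    5
Edit distance = dp[6][4] = 5

5


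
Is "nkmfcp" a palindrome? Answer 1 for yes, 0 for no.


Input: nkmfcp
Reversed: pcfmkn
  Compare pos 0 ('n') with pos 5 ('p'): MISMATCH
  Compare pos 1 ('k') with pos 4 ('c'): MISMATCH
  Compare pos 2 ('m') with pos 3 ('f'): MISMATCH
Result: not a palindrome

0


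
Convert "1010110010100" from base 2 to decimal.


Input: "1010110010100" in base 2
Positional expansion:
  Digit '1' (value 1) x 2^12 = 4096
  Digit '0' (value 0) x 2^11 = 0
  Digit '1' (value 1) x 2^10 = 1024
  Digit '0' (value 0) x 2^9 = 0
  Digit '1' (value 1) x 2^8 = 256
  Digit '1' (value 1) x 2^7 = 128
  Digit '0' (value 0) x 2^6 = 0
  Digit '0' (value 0) x 2^5 = 0
  Digit '1' (value 1) x 2^4 = 16
  Digit '0' (value 0) x 2^3 = 0
  Digit '1' (value 1) x 2^2 = 4
  Digit '0' (value 0) x 2^1 = 0
  Digit '0' (value 0) x 2^0 = 0
Sum = 5524

5524


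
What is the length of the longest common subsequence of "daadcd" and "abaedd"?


LCS of "daadcd" and "abaedd"
DP table:
           a    b    a    e    d    d
      0    0    0    0    0    0    0
  d   0    0    0    0    0    1    1
  a   0    1    1    1    1    1    1
  a   0    1    1    2    2    2    2
  d   0    1    1    2    2    3    3
  c   0    1    1    2    2    3    3
  d   0    1    1    2    2    3    4
LCS length = dp[6][6] = 4

4


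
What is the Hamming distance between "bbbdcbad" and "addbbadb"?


Comparing "bbbdcbad" and "addbbadb" position by position:
  Position 0: 'b' vs 'a' => differ
  Position 1: 'b' vs 'd' => differ
  Position 2: 'b' vs 'd' => differ
  Position 3: 'd' vs 'b' => differ
  Position 4: 'c' vs 'b' => differ
  Position 5: 'b' vs 'a' => differ
  Position 6: 'a' vs 'd' => differ
  Position 7: 'd' vs 'b' => differ
Total differences (Hamming distance): 8

8


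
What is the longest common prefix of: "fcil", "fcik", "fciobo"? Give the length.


Words: fcil, fcik, fciobo
  Position 0: all 'f' => match
  Position 1: all 'c' => match
  Position 2: all 'i' => match
  Position 3: ('l', 'k', 'o') => mismatch, stop
LCP = "fci" (length 3)

3


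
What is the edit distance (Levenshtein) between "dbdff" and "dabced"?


Computing edit distance: "dbdff" -> "dabced"
DP table:
           d    a    b    c    e    d
      0    1    2    3    4    5    6
  d   1    0    1    2    3    4    5
  b   2    1    1    1    2    3    4
  d   3    2    2    2    2    3    3
  f   4    3    3    3    3    3    4
  f   5    4    4    4    4    4    4
Edit distance = dp[5][6] = 4

4


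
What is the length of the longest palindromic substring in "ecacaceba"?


Input: "ecacaceba"
Checking substrings for palindromes:
  [0:7] "ecacace" (len 7) => palindrome
  [1:6] "cacac" (len 5) => palindrome
  [1:4] "cac" (len 3) => palindrome
  [2:5] "aca" (len 3) => palindrome
  [3:6] "cac" (len 3) => palindrome
Longest palindromic substring: "ecacace" with length 7

7


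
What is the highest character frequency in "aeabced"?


Input: aeabced
Character counts:
  'a': 2
  'b': 1
  'c': 1
  'd': 1
  'e': 2
Maximum frequency: 2

2


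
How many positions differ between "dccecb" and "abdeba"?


Comparing "dccecb" and "abdeba" position by position:
  Position 0: 'd' vs 'a' => DIFFER
  Position 1: 'c' vs 'b' => DIFFER
  Position 2: 'c' vs 'd' => DIFFER
  Position 3: 'e' vs 'e' => same
  Position 4: 'c' vs 'b' => DIFFER
  Position 5: 'b' vs 'a' => DIFFER
Positions that differ: 5

5


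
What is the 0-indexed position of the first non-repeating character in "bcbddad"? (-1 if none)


Input: bcbddad
Character frequencies:
  'a': 1
  'b': 2
  'c': 1
  'd': 3
Scanning left to right for freq == 1:
  Position 0 ('b'): freq=2, skip
  Position 1 ('c'): unique! => answer = 1

1


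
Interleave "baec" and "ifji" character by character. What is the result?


Interleaving "baec" and "ifji":
  Position 0: 'b' from first, 'i' from second => "bi"
  Position 1: 'a' from first, 'f' from second => "af"
  Position 2: 'e' from first, 'j' from second => "ej"
  Position 3: 'c' from first, 'i' from second => "ci"
Result: biafejci

biafejci


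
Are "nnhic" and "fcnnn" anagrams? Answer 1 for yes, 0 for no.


Strings: "nnhic", "fcnnn"
Sorted first:  chinn
Sorted second: cfnnn
Differ at position 1: 'h' vs 'f' => not anagrams

0


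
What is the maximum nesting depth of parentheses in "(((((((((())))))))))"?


Input: "(((((((((())))))))))"
Tracking depth:
  Position 0 '(': depth becomes 1
  Position 1 '(': depth becomes 2
  Position 2 '(': depth becomes 3
  Position 3 '(': depth becomes 4
  Position 4 '(': depth becomes 5
  Position 5 '(': depth becomes 6
  Position 6 '(': depth becomes 7
  Position 7 '(': depth becomes 8
  Position 8 '(': depth becomes 9
  Position 9 '(': depth becomes 10
  Position 10 ')': depth becomes 9
  Position 11 ')': depth becomes 8
  Position 12 ')': depth becomes 7
  Position 13 ')': depth becomes 6
  Position 14 ')': depth becomes 5
  Position 15 ')': depth becomes 4
  Position 16 ')': depth becomes 3
  Position 17 ')': depth becomes 2
  Position 18 ')': depth becomes 1
  Position 19 ')': depth becomes 0
Maximum depth reached: 10

10


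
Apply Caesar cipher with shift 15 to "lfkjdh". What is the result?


Caesar cipher: shift "lfkjdh" by 15
  'l' (pos 11) + 15 = pos 0 = 'a'
  'f' (pos 5) + 15 = pos 20 = 'u'
  'k' (pos 10) + 15 = pos 25 = 'z'
  'j' (pos 9) + 15 = pos 24 = 'y'
  'd' (pos 3) + 15 = pos 18 = 's'
  'h' (pos 7) + 15 = pos 22 = 'w'
Result: auzysw

auzysw


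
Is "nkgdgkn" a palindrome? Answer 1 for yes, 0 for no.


Input: nkgdgkn
Reversed: nkgdgkn
  Compare pos 0 ('n') with pos 6 ('n'): match
  Compare pos 1 ('k') with pos 5 ('k'): match
  Compare pos 2 ('g') with pos 4 ('g'): match
Result: palindrome

1


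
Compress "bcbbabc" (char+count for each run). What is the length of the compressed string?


Input: bcbbabc
Runs:
  'b' x 1 => "b1"
  'c' x 1 => "c1"
  'b' x 2 => "b2"
  'a' x 1 => "a1"
  'b' x 1 => "b1"
  'c' x 1 => "c1"
Compressed: "b1c1b2a1b1c1"
Compressed length: 12

12


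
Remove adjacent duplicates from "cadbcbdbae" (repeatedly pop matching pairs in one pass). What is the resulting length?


Input: cadbcbdbae
Stack-based adjacent duplicate removal:
  Read 'c': push. Stack: c
  Read 'a': push. Stack: ca
  Read 'd': push. Stack: cad
  Read 'b': push. Stack: cadb
  Read 'c': push. Stack: cadbc
  Read 'b': push. Stack: cadbcb
  Read 'd': push. Stack: cadbcbd
  Read 'b': push. Stack: cadbcbdb
  Read 'a': push. Stack: cadbcbdba
  Read 'e': push. Stack: cadbcbdbae
Final stack: "cadbcbdbae" (length 10)

10


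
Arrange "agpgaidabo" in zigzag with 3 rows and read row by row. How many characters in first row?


Zigzag "agpgaidabo" into 3 rows:
Placing characters:
  'a' => row 0
  'g' => row 1
  'p' => row 2
  'g' => row 1
  'a' => row 0
  'i' => row 1
  'd' => row 2
  'a' => row 1
  'b' => row 0
  'o' => row 1
Rows:
  Row 0: "aab"
  Row 1: "ggiao"
  Row 2: "pd"
First row length: 3

3


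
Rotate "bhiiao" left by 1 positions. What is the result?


Input: "bhiiao", rotate left by 1
First 1 characters: "b"
Remaining characters: "hiiao"
Concatenate remaining + first: "hiiao" + "b" = "hiiaob"

hiiaob


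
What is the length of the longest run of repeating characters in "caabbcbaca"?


Input: "caabbcbaca"
Scanning for longest run:
  Position 1 ('a'): new char, reset run to 1
  Position 2 ('a'): continues run of 'a', length=2
  Position 3 ('b'): new char, reset run to 1
  Position 4 ('b'): continues run of 'b', length=2
  Position 5 ('c'): new char, reset run to 1
  Position 6 ('b'): new char, reset run to 1
  Position 7 ('a'): new char, reset run to 1
  Position 8 ('c'): new char, reset run to 1
  Position 9 ('a'): new char, reset run to 1
Longest run: 'a' with length 2

2


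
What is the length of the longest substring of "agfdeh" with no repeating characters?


Input: "agfdeh"
Sliding window (track last position of each char):
  Position 0 ('a'): window [0,0] length 1 -- new best
  Position 1 ('g'): window [0,1] length 2 -- new best
  Position 2 ('f'): window [0,2] length 3 -- new best
  Position 3 ('d'): window [0,3] length 4 -- new best
  Position 4 ('e'): window [0,4] length 5 -- new best
  Position 5 ('h'): window [0,5] length 6 -- new best
Longest substring with no repeats: "agfdeh" with length 6

6


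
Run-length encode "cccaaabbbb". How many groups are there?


Input: cccaaabbbb
Scanning for consecutive runs:
  Group 1: 'c' x 3 (positions 0-2)
  Group 2: 'a' x 3 (positions 3-5)
  Group 3: 'b' x 4 (positions 6-9)
Total groups: 3

3


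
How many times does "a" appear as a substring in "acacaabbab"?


Searching for "a" in "acacaabbab"
Scanning each position:
  Position 0: "a" => MATCH
  Position 1: "c" => no
  Position 2: "a" => MATCH
  Position 3: "c" => no
  Position 4: "a" => MATCH
  Position 5: "a" => MATCH
  Position 6: "b" => no
  Position 7: "b" => no
  Position 8: "a" => MATCH
  Position 9: "b" => no
Total occurrences: 5

5


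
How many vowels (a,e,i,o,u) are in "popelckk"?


Input: popelckk
Checking each character:
  'p' at position 0: consonant
  'o' at position 1: vowel (running total: 1)
  'p' at position 2: consonant
  'e' at position 3: vowel (running total: 2)
  'l' at position 4: consonant
  'c' at position 5: consonant
  'k' at position 6: consonant
  'k' at position 7: consonant
Total vowels: 2

2


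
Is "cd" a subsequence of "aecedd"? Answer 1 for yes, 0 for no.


Check if "cd" is a subsequence of "aecedd"
Greedy scan:
  Position 0 ('a'): no match needed
  Position 1 ('e'): no match needed
  Position 2 ('c'): matches sub[0] = 'c'
  Position 3 ('e'): no match needed
  Position 4 ('d'): matches sub[1] = 'd'
  Position 5 ('d'): no match needed
All 2 characters matched => is a subsequence

1


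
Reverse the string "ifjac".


Input: ifjac
Reading characters right to left:
  Position 4: 'c'
  Position 3: 'a'
  Position 2: 'j'
  Position 1: 'f'
  Position 0: 'i'
Reversed: cajfi

cajfi


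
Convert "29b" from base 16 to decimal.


Input: "29b" in base 16
Positional expansion:
  Digit '2' (value 2) x 16^2 = 512
  Digit '9' (value 9) x 16^1 = 144
  Digit 'b' (value 11) x 16^0 = 11
Sum = 667

667


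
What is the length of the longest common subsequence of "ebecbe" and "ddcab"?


LCS of "ebecbe" and "ddcab"
DP table:
           d    d    c    a    b
      0    0    0    0    0    0
  e   0    0    0    0    0    0
  b   0    0    0    0    0    1
  e   0    0    0    0    0    1
  c   0    0    0    1    1    1
  b   0    0    0    1    1    2
  e   0    0    0    1    1    2
LCS length = dp[6][5] = 2

2


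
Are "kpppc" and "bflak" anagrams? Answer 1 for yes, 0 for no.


Strings: "kpppc", "bflak"
Sorted first:  ckppp
Sorted second: abfkl
Differ at position 0: 'c' vs 'a' => not anagrams

0


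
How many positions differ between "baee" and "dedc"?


Comparing "baee" and "dedc" position by position:
  Position 0: 'b' vs 'd' => DIFFER
  Position 1: 'a' vs 'e' => DIFFER
  Position 2: 'e' vs 'd' => DIFFER
  Position 3: 'e' vs 'c' => DIFFER
Positions that differ: 4

4


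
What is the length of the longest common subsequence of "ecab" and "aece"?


LCS of "ecab" and "aece"
DP table:
           a    e    c    e
      0    0    0    0    0
  e   0    0    1    1    1
  c   0    0    1    2    2
  a   0    1    1    2    2
  b   0    1    1    2    2
LCS length = dp[4][4] = 2

2


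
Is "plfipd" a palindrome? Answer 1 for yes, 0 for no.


Input: plfipd
Reversed: dpiflp
  Compare pos 0 ('p') with pos 5 ('d'): MISMATCH
  Compare pos 1 ('l') with pos 4 ('p'): MISMATCH
  Compare pos 2 ('f') with pos 3 ('i'): MISMATCH
Result: not a palindrome

0


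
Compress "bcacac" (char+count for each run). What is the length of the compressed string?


Input: bcacac
Runs:
  'b' x 1 => "b1"
  'c' x 1 => "c1"
  'a' x 1 => "a1"
  'c' x 1 => "c1"
  'a' x 1 => "a1"
  'c' x 1 => "c1"
Compressed: "b1c1a1c1a1c1"
Compressed length: 12

12


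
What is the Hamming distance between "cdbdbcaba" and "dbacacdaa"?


Comparing "cdbdbcaba" and "dbacacdaa" position by position:
  Position 0: 'c' vs 'd' => differ
  Position 1: 'd' vs 'b' => differ
  Position 2: 'b' vs 'a' => differ
  Position 3: 'd' vs 'c' => differ
  Position 4: 'b' vs 'a' => differ
  Position 5: 'c' vs 'c' => same
  Position 6: 'a' vs 'd' => differ
  Position 7: 'b' vs 'a' => differ
  Position 8: 'a' vs 'a' => same
Total differences (Hamming distance): 7

7


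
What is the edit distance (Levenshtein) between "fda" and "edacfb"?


Computing edit distance: "fda" -> "edacfb"
DP table:
           e    d    a    c    f    b
      0    1    2    3    4    5    6
  f   1    1    2    3    4    4    5
  d   2    2    1    2    3    4    5
  a   3    3    2    1    2    3    4
Edit distance = dp[3][6] = 4

4


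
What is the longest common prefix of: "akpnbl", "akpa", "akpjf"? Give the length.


Words: akpnbl, akpa, akpjf
  Position 0: all 'a' => match
  Position 1: all 'k' => match
  Position 2: all 'p' => match
  Position 3: ('n', 'a', 'j') => mismatch, stop
LCP = "akp" (length 3)

3


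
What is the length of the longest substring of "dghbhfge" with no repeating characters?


Input: "dghbhfge"
Sliding window (track last position of each char):
  Position 0 ('d'): window [0,0] length 1 -- new best
  Position 1 ('g'): window [0,1] length 2 -- new best
  Position 2 ('h'): window [0,2] length 3 -- new best
  Position 3 ('b'): window [0,3] length 4 -- new best
  Position 4 ('h'): repeat (last at 2), move window start to 3
  Position 4 ('h'): window [3,4] length 2
  Position 5 ('f'): window [3,5] length 3
  Position 6 ('g'): window [3,6] length 4
  Position 7 ('e'): window [3,7] length 5 -- new best
Longest substring with no repeats: "bhfge" with length 5

5


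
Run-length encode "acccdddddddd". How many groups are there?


Input: acccdddddddd
Scanning for consecutive runs:
  Group 1: 'a' x 1 (positions 0-0)
  Group 2: 'c' x 3 (positions 1-3)
  Group 3: 'd' x 8 (positions 4-11)
Total groups: 3

3


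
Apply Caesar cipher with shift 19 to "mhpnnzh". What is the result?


Caesar cipher: shift "mhpnnzh" by 19
  'm' (pos 12) + 19 = pos 5 = 'f'
  'h' (pos 7) + 19 = pos 0 = 'a'
  'p' (pos 15) + 19 = pos 8 = 'i'
  'n' (pos 13) + 19 = pos 6 = 'g'
  'n' (pos 13) + 19 = pos 6 = 'g'
  'z' (pos 25) + 19 = pos 18 = 's'
  'h' (pos 7) + 19 = pos 0 = 'a'
Result: faiggsa

faiggsa


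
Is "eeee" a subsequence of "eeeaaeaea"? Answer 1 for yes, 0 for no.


Check if "eeee" is a subsequence of "eeeaaeaea"
Greedy scan:
  Position 0 ('e'): matches sub[0] = 'e'
  Position 1 ('e'): matches sub[1] = 'e'
  Position 2 ('e'): matches sub[2] = 'e'
  Position 3 ('a'): no match needed
  Position 4 ('a'): no match needed
  Position 5 ('e'): matches sub[3] = 'e'
  Position 6 ('a'): no match needed
  Position 7 ('e'): no match needed
  Position 8 ('a'): no match needed
All 4 characters matched => is a subsequence

1


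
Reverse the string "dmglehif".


Input: dmglehif
Reading characters right to left:
  Position 7: 'f'
  Position 6: 'i'
  Position 5: 'h'
  Position 4: 'e'
  Position 3: 'l'
  Position 2: 'g'
  Position 1: 'm'
  Position 0: 'd'
Reversed: fihelgmd

fihelgmd


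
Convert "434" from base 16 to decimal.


Input: "434" in base 16
Positional expansion:
  Digit '4' (value 4) x 16^2 = 1024
  Digit '3' (value 3) x 16^1 = 48
  Digit '4' (value 4) x 16^0 = 4
Sum = 1076

1076


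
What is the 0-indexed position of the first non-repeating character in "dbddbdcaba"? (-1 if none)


Input: dbddbdcaba
Character frequencies:
  'a': 2
  'b': 3
  'c': 1
  'd': 4
Scanning left to right for freq == 1:
  Position 0 ('d'): freq=4, skip
  Position 1 ('b'): freq=3, skip
  Position 2 ('d'): freq=4, skip
  Position 3 ('d'): freq=4, skip
  Position 4 ('b'): freq=3, skip
  Position 5 ('d'): freq=4, skip
  Position 6 ('c'): unique! => answer = 6

6


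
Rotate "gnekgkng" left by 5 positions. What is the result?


Input: "gnekgkng", rotate left by 5
First 5 characters: "gnekg"
Remaining characters: "kng"
Concatenate remaining + first: "kng" + "gnekg" = "knggnekg"

knggnekg


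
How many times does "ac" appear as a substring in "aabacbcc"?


Searching for "ac" in "aabacbcc"
Scanning each position:
  Position 0: "aa" => no
  Position 1: "ab" => no
  Position 2: "ba" => no
  Position 3: "ac" => MATCH
  Position 4: "cb" => no
  Position 5: "bc" => no
  Position 6: "cc" => no
Total occurrences: 1

1


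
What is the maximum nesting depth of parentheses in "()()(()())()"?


Input: "()()(()())()"
Tracking depth:
  Position 0 '(': depth becomes 1
  Position 1 ')': depth becomes 0
  Position 2 '(': depth becomes 1
  Position 3 ')': depth becomes 0
  Position 4 '(': depth becomes 1
  Position 5 '(': depth becomes 2
  Position 6 ')': depth becomes 1
  Position 7 '(': depth becomes 2
  Position 8 ')': depth becomes 1
  Position 9 ')': depth becomes 0
  Position 10 '(': depth becomes 1
  Position 11 ')': depth becomes 0
Maximum depth reached: 2

2


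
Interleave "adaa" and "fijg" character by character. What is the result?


Interleaving "adaa" and "fijg":
  Position 0: 'a' from first, 'f' from second => "af"
  Position 1: 'd' from first, 'i' from second => "di"
  Position 2: 'a' from first, 'j' from second => "aj"
  Position 3: 'a' from first, 'g' from second => "ag"
Result: afdiajag

afdiajag


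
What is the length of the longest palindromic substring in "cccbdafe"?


Input: "cccbdafe"
Checking substrings for palindromes:
  [0:3] "ccc" (len 3) => palindrome
  [0:2] "cc" (len 2) => palindrome
  [1:3] "cc" (len 2) => palindrome
Longest palindromic substring: "ccc" with length 3

3


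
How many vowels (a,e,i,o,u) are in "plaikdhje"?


Input: plaikdhje
Checking each character:
  'p' at position 0: consonant
  'l' at position 1: consonant
  'a' at position 2: vowel (running total: 1)
  'i' at position 3: vowel (running total: 2)
  'k' at position 4: consonant
  'd' at position 5: consonant
  'h' at position 6: consonant
  'j' at position 7: consonant
  'e' at position 8: vowel (running total: 3)
Total vowels: 3

3


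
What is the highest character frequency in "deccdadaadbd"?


Input: deccdadaadbd
Character counts:
  'a': 3
  'b': 1
  'c': 2
  'd': 5
  'e': 1
Maximum frequency: 5

5


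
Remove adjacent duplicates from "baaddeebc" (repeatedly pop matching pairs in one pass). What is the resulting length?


Input: baaddeebc
Stack-based adjacent duplicate removal:
  Read 'b': push. Stack: b
  Read 'a': push. Stack: ba
  Read 'a': matches stack top 'a' => pop. Stack: b
  Read 'd': push. Stack: bd
  Read 'd': matches stack top 'd' => pop. Stack: b
  Read 'e': push. Stack: be
  Read 'e': matches stack top 'e' => pop. Stack: b
  Read 'b': matches stack top 'b' => pop. Stack: (empty)
  Read 'c': push. Stack: c
Final stack: "c" (length 1)

1


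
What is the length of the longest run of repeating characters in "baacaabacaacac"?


Input: "baacaabacaacac"
Scanning for longest run:
  Position 1 ('a'): new char, reset run to 1
  Position 2 ('a'): continues run of 'a', length=2
  Position 3 ('c'): new char, reset run to 1
  Position 4 ('a'): new char, reset run to 1
  Position 5 ('a'): continues run of 'a', length=2
  Position 6 ('b'): new char, reset run to 1
  Position 7 ('a'): new char, reset run to 1
  Position 8 ('c'): new char, reset run to 1
  Position 9 ('a'): new char, reset run to 1
  Position 10 ('a'): continues run of 'a', length=2
  Position 11 ('c'): new char, reset run to 1
  Position 12 ('a'): new char, reset run to 1
  Position 13 ('c'): new char, reset run to 1
Longest run: 'a' with length 2

2


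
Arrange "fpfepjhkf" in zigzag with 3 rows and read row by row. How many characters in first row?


Zigzag "fpfepjhkf" into 3 rows:
Placing characters:
  'f' => row 0
  'p' => row 1
  'f' => row 2
  'e' => row 1
  'p' => row 0
  'j' => row 1
  'h' => row 2
  'k' => row 1
  'f' => row 0
Rows:
  Row 0: "fpf"
  Row 1: "pejk"
  Row 2: "fh"
First row length: 3

3


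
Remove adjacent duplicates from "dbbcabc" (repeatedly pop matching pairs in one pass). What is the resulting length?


Input: dbbcabc
Stack-based adjacent duplicate removal:
  Read 'd': push. Stack: d
  Read 'b': push. Stack: db
  Read 'b': matches stack top 'b' => pop. Stack: d
  Read 'c': push. Stack: dc
  Read 'a': push. Stack: dca
  Read 'b': push. Stack: dcab
  Read 'c': push. Stack: dcabc
Final stack: "dcabc" (length 5)

5
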